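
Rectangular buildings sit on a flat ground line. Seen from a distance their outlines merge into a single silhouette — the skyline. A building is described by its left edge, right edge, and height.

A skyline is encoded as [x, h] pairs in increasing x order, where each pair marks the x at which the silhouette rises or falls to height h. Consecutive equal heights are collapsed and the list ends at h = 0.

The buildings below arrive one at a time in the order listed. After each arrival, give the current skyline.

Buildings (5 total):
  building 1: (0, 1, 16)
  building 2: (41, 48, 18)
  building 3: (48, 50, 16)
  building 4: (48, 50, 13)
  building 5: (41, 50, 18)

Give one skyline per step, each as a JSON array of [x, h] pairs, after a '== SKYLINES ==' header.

== SKYLINES ==
[[0,16],[1,0]]
[[0,16],[1,0],[41,18],[48,0]]
[[0,16],[1,0],[41,18],[48,16],[50,0]]
[[0,16],[1,0],[41,18],[48,16],[50,0]]
[[0,16],[1,0],[41,18],[50,0]]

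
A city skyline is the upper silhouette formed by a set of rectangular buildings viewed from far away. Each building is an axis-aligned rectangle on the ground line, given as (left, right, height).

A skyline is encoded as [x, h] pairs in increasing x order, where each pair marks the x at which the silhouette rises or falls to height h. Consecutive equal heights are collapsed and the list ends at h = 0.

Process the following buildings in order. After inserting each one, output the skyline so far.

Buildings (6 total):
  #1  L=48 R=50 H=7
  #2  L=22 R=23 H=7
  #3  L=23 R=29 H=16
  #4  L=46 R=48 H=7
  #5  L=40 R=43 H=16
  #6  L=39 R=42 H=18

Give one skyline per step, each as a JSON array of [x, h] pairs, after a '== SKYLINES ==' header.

== SKYLINES ==
[[48,7],[50,0]]
[[22,7],[23,0],[48,7],[50,0]]
[[22,7],[23,16],[29,0],[48,7],[50,0]]
[[22,7],[23,16],[29,0],[46,7],[50,0]]
[[22,7],[23,16],[29,0],[40,16],[43,0],[46,7],[50,0]]
[[22,7],[23,16],[29,0],[39,18],[42,16],[43,0],[46,7],[50,0]]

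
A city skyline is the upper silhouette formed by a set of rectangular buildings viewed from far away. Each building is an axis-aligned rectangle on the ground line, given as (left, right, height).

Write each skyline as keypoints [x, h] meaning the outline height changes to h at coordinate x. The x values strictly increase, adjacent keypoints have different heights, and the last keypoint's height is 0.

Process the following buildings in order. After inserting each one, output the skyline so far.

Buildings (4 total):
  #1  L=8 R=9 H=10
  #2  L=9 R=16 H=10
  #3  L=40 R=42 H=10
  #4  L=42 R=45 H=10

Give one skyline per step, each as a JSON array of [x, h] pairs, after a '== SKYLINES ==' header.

== SKYLINES ==
[[8,10],[9,0]]
[[8,10],[16,0]]
[[8,10],[16,0],[40,10],[42,0]]
[[8,10],[16,0],[40,10],[45,0]]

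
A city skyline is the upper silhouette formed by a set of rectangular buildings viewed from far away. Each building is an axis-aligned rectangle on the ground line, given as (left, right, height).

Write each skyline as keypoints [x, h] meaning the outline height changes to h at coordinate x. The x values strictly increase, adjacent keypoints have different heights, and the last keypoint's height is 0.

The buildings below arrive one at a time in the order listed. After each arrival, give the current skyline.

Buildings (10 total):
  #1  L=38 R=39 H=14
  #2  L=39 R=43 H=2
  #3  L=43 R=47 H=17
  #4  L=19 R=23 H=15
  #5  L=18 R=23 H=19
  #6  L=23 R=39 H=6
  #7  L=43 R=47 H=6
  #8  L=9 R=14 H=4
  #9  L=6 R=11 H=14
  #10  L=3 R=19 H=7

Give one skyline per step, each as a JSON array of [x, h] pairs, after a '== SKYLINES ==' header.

== SKYLINES ==
[[38,14],[39,0]]
[[38,14],[39,2],[43,0]]
[[38,14],[39,2],[43,17],[47,0]]
[[19,15],[23,0],[38,14],[39,2],[43,17],[47,0]]
[[18,19],[23,0],[38,14],[39,2],[43,17],[47,0]]
[[18,19],[23,6],[38,14],[39,2],[43,17],[47,0]]
[[18,19],[23,6],[38,14],[39,2],[43,17],[47,0]]
[[9,4],[14,0],[18,19],[23,6],[38,14],[39,2],[43,17],[47,0]]
[[6,14],[11,4],[14,0],[18,19],[23,6],[38,14],[39,2],[43,17],[47,0]]
[[3,7],[6,14],[11,7],[18,19],[23,6],[38,14],[39,2],[43,17],[47,0]]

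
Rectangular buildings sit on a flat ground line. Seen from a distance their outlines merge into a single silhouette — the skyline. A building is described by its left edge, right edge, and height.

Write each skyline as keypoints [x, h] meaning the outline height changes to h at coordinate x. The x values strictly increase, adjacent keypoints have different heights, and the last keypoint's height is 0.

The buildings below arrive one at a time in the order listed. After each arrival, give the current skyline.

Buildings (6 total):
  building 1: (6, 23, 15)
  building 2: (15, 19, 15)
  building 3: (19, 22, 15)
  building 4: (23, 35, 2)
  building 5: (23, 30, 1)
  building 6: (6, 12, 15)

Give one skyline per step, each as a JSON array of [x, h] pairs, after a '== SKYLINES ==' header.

== SKYLINES ==
[[6,15],[23,0]]
[[6,15],[23,0]]
[[6,15],[23,0]]
[[6,15],[23,2],[35,0]]
[[6,15],[23,2],[35,0]]
[[6,15],[23,2],[35,0]]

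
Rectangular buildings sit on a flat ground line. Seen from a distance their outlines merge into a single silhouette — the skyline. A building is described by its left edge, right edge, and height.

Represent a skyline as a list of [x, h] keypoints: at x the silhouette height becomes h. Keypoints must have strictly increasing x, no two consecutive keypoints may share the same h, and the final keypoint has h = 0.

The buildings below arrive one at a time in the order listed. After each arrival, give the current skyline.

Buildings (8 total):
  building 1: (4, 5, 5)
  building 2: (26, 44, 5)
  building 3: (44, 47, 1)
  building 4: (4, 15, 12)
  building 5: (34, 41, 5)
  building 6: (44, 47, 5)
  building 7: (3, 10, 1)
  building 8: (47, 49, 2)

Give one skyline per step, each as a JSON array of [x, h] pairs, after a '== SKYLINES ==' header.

== SKYLINES ==
[[4,5],[5,0]]
[[4,5],[5,0],[26,5],[44,0]]
[[4,5],[5,0],[26,5],[44,1],[47,0]]
[[4,12],[15,0],[26,5],[44,1],[47,0]]
[[4,12],[15,0],[26,5],[44,1],[47,0]]
[[4,12],[15,0],[26,5],[47,0]]
[[3,1],[4,12],[15,0],[26,5],[47,0]]
[[3,1],[4,12],[15,0],[26,5],[47,2],[49,0]]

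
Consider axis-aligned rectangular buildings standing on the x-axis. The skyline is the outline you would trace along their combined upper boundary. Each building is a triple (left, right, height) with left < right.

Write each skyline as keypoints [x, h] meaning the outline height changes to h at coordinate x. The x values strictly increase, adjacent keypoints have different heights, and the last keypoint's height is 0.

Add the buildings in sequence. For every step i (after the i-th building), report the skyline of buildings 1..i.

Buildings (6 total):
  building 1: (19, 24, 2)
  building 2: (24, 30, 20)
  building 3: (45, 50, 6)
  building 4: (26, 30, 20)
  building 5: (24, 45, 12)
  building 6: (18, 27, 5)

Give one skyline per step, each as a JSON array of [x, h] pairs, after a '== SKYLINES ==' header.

== SKYLINES ==
[[19,2],[24,0]]
[[19,2],[24,20],[30,0]]
[[19,2],[24,20],[30,0],[45,6],[50,0]]
[[19,2],[24,20],[30,0],[45,6],[50,0]]
[[19,2],[24,20],[30,12],[45,6],[50,0]]
[[18,5],[24,20],[30,12],[45,6],[50,0]]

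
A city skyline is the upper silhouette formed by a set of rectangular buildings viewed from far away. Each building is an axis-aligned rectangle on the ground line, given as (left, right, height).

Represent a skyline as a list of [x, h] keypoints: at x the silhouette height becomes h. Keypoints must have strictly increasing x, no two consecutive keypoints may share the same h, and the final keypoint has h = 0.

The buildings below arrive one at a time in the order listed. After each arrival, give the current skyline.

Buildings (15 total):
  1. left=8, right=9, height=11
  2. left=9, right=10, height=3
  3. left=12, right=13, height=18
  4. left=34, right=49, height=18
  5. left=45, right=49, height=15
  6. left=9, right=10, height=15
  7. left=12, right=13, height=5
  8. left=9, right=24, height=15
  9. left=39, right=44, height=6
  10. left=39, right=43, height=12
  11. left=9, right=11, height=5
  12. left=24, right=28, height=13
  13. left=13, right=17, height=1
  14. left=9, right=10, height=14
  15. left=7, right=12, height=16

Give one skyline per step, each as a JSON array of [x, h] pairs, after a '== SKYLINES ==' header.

== SKYLINES ==
[[8,11],[9,0]]
[[8,11],[9,3],[10,0]]
[[8,11],[9,3],[10,0],[12,18],[13,0]]
[[8,11],[9,3],[10,0],[12,18],[13,0],[34,18],[49,0]]
[[8,11],[9,3],[10,0],[12,18],[13,0],[34,18],[49,0]]
[[8,11],[9,15],[10,0],[12,18],[13,0],[34,18],[49,0]]
[[8,11],[9,15],[10,0],[12,18],[13,0],[34,18],[49,0]]
[[8,11],[9,15],[12,18],[13,15],[24,0],[34,18],[49,0]]
[[8,11],[9,15],[12,18],[13,15],[24,0],[34,18],[49,0]]
[[8,11],[9,15],[12,18],[13,15],[24,0],[34,18],[49,0]]
[[8,11],[9,15],[12,18],[13,15],[24,0],[34,18],[49,0]]
[[8,11],[9,15],[12,18],[13,15],[24,13],[28,0],[34,18],[49,0]]
[[8,11],[9,15],[12,18],[13,15],[24,13],[28,0],[34,18],[49,0]]
[[8,11],[9,15],[12,18],[13,15],[24,13],[28,0],[34,18],[49,0]]
[[7,16],[12,18],[13,15],[24,13],[28,0],[34,18],[49,0]]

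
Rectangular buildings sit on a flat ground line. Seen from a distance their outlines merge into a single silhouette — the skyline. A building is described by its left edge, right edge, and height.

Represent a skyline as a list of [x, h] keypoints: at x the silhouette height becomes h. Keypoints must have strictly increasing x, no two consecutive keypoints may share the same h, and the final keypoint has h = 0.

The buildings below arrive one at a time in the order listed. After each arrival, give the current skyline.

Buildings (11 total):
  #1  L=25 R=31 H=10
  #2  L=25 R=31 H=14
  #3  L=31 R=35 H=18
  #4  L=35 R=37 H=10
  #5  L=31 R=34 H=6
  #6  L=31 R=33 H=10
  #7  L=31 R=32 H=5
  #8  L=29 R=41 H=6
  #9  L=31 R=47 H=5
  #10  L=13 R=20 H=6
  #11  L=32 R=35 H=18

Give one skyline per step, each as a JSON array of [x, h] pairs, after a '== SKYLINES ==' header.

== SKYLINES ==
[[25,10],[31,0]]
[[25,14],[31,0]]
[[25,14],[31,18],[35,0]]
[[25,14],[31,18],[35,10],[37,0]]
[[25,14],[31,18],[35,10],[37,0]]
[[25,14],[31,18],[35,10],[37,0]]
[[25,14],[31,18],[35,10],[37,0]]
[[25,14],[31,18],[35,10],[37,6],[41,0]]
[[25,14],[31,18],[35,10],[37,6],[41,5],[47,0]]
[[13,6],[20,0],[25,14],[31,18],[35,10],[37,6],[41,5],[47,0]]
[[13,6],[20,0],[25,14],[31,18],[35,10],[37,6],[41,5],[47,0]]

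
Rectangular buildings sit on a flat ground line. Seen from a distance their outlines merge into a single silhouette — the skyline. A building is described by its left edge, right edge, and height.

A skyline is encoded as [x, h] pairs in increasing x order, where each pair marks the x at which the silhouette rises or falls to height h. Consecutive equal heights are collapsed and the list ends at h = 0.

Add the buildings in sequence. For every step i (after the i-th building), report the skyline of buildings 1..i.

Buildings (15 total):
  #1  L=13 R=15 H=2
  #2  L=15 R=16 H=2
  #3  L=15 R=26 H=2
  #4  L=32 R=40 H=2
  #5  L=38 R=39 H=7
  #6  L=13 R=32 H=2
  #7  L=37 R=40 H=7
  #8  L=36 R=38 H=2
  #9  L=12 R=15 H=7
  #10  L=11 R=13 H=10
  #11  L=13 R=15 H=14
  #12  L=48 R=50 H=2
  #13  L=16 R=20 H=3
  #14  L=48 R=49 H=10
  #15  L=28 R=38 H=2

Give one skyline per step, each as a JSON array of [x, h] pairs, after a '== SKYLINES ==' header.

== SKYLINES ==
[[13,2],[15,0]]
[[13,2],[16,0]]
[[13,2],[26,0]]
[[13,2],[26,0],[32,2],[40,0]]
[[13,2],[26,0],[32,2],[38,7],[39,2],[40,0]]
[[13,2],[38,7],[39,2],[40,0]]
[[13,2],[37,7],[40,0]]
[[13,2],[37,7],[40,0]]
[[12,7],[15,2],[37,7],[40,0]]
[[11,10],[13,7],[15,2],[37,7],[40,0]]
[[11,10],[13,14],[15,2],[37,7],[40,0]]
[[11,10],[13,14],[15,2],[37,7],[40,0],[48,2],[50,0]]
[[11,10],[13,14],[15,2],[16,3],[20,2],[37,7],[40,0],[48,2],[50,0]]
[[11,10],[13,14],[15,2],[16,3],[20,2],[37,7],[40,0],[48,10],[49,2],[50,0]]
[[11,10],[13,14],[15,2],[16,3],[20,2],[37,7],[40,0],[48,10],[49,2],[50,0]]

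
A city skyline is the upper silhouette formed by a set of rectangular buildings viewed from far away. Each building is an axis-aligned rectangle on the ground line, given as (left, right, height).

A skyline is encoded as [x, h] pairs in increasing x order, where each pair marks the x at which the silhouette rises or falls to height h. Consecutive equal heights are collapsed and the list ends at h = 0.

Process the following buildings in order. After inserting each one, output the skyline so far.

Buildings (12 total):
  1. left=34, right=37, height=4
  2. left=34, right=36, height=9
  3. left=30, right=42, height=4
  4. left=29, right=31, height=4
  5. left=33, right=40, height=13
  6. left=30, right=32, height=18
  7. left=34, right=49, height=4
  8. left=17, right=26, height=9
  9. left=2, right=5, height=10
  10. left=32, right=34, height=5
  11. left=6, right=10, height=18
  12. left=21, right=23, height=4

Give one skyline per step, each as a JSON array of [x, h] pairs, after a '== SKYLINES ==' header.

== SKYLINES ==
[[34,4],[37,0]]
[[34,9],[36,4],[37,0]]
[[30,4],[34,9],[36,4],[42,0]]
[[29,4],[34,9],[36,4],[42,0]]
[[29,4],[33,13],[40,4],[42,0]]
[[29,4],[30,18],[32,4],[33,13],[40,4],[42,0]]
[[29,4],[30,18],[32,4],[33,13],[40,4],[49,0]]
[[17,9],[26,0],[29,4],[30,18],[32,4],[33,13],[40,4],[49,0]]
[[2,10],[5,0],[17,9],[26,0],[29,4],[30,18],[32,4],[33,13],[40,4],[49,0]]
[[2,10],[5,0],[17,9],[26,0],[29,4],[30,18],[32,5],[33,13],[40,4],[49,0]]
[[2,10],[5,0],[6,18],[10,0],[17,9],[26,0],[29,4],[30,18],[32,5],[33,13],[40,4],[49,0]]
[[2,10],[5,0],[6,18],[10,0],[17,9],[26,0],[29,4],[30,18],[32,5],[33,13],[40,4],[49,0]]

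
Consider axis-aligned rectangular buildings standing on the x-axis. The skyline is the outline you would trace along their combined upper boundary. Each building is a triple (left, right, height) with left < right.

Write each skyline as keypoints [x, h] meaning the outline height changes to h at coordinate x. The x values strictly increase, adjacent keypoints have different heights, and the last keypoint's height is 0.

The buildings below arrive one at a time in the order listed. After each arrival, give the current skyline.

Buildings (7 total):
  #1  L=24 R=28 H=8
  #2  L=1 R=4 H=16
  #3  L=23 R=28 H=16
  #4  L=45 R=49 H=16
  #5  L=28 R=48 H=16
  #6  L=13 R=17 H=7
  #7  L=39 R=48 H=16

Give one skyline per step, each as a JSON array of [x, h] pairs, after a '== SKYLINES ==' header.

== SKYLINES ==
[[24,8],[28,0]]
[[1,16],[4,0],[24,8],[28,0]]
[[1,16],[4,0],[23,16],[28,0]]
[[1,16],[4,0],[23,16],[28,0],[45,16],[49,0]]
[[1,16],[4,0],[23,16],[49,0]]
[[1,16],[4,0],[13,7],[17,0],[23,16],[49,0]]
[[1,16],[4,0],[13,7],[17,0],[23,16],[49,0]]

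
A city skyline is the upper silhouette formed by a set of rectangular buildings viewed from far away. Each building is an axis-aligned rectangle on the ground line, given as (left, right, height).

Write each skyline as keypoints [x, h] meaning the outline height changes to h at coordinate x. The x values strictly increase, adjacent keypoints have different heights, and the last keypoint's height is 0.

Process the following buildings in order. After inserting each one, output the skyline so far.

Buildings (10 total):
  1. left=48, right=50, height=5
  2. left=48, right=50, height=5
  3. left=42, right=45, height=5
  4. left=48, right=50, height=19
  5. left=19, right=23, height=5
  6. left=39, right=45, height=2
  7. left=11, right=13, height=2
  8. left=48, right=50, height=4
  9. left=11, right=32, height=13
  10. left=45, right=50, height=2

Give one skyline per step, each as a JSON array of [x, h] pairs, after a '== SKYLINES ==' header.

== SKYLINES ==
[[48,5],[50,0]]
[[48,5],[50,0]]
[[42,5],[45,0],[48,5],[50,0]]
[[42,5],[45,0],[48,19],[50,0]]
[[19,5],[23,0],[42,5],[45,0],[48,19],[50,0]]
[[19,5],[23,0],[39,2],[42,5],[45,0],[48,19],[50,0]]
[[11,2],[13,0],[19,5],[23,0],[39,2],[42,5],[45,0],[48,19],[50,0]]
[[11,2],[13,0],[19,5],[23,0],[39,2],[42,5],[45,0],[48,19],[50,0]]
[[11,13],[32,0],[39,2],[42,5],[45,0],[48,19],[50,0]]
[[11,13],[32,0],[39,2],[42,5],[45,2],[48,19],[50,0]]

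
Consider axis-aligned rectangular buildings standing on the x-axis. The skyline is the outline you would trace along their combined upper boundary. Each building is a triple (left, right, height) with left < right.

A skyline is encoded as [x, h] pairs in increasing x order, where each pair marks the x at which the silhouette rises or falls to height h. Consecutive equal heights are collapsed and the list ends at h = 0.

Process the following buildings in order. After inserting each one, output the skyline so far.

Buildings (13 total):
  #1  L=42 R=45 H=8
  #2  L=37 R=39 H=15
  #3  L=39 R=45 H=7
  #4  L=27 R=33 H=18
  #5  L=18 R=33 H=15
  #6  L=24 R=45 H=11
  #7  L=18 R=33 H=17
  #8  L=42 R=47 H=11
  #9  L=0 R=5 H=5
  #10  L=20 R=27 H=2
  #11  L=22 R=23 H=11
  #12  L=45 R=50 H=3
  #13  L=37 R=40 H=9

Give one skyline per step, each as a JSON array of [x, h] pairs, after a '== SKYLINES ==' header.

== SKYLINES ==
[[42,8],[45,0]]
[[37,15],[39,0],[42,8],[45,0]]
[[37,15],[39,7],[42,8],[45,0]]
[[27,18],[33,0],[37,15],[39,7],[42,8],[45,0]]
[[18,15],[27,18],[33,0],[37,15],[39,7],[42,8],[45,0]]
[[18,15],[27,18],[33,11],[37,15],[39,11],[45,0]]
[[18,17],[27,18],[33,11],[37,15],[39,11],[45,0]]
[[18,17],[27,18],[33,11],[37,15],[39,11],[47,0]]
[[0,5],[5,0],[18,17],[27,18],[33,11],[37,15],[39,11],[47,0]]
[[0,5],[5,0],[18,17],[27,18],[33,11],[37,15],[39,11],[47,0]]
[[0,5],[5,0],[18,17],[27,18],[33,11],[37,15],[39,11],[47,0]]
[[0,5],[5,0],[18,17],[27,18],[33,11],[37,15],[39,11],[47,3],[50,0]]
[[0,5],[5,0],[18,17],[27,18],[33,11],[37,15],[39,11],[47,3],[50,0]]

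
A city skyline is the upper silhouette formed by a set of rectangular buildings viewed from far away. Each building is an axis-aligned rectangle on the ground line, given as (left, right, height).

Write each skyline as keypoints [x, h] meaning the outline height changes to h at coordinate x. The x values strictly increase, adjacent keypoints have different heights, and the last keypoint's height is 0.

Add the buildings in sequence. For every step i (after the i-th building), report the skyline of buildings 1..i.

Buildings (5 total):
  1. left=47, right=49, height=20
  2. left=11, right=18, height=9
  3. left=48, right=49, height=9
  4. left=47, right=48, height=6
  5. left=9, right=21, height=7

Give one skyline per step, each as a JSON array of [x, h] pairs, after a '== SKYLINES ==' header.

== SKYLINES ==
[[47,20],[49,0]]
[[11,9],[18,0],[47,20],[49,0]]
[[11,9],[18,0],[47,20],[49,0]]
[[11,9],[18,0],[47,20],[49,0]]
[[9,7],[11,9],[18,7],[21,0],[47,20],[49,0]]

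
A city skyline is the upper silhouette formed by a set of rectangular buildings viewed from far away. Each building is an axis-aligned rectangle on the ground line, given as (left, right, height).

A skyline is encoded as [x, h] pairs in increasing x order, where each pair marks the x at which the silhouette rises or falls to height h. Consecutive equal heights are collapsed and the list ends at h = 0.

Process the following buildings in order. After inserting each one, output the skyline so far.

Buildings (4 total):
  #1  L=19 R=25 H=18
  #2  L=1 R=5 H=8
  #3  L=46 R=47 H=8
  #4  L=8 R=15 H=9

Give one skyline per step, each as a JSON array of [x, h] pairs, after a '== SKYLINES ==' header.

== SKYLINES ==
[[19,18],[25,0]]
[[1,8],[5,0],[19,18],[25,0]]
[[1,8],[5,0],[19,18],[25,0],[46,8],[47,0]]
[[1,8],[5,0],[8,9],[15,0],[19,18],[25,0],[46,8],[47,0]]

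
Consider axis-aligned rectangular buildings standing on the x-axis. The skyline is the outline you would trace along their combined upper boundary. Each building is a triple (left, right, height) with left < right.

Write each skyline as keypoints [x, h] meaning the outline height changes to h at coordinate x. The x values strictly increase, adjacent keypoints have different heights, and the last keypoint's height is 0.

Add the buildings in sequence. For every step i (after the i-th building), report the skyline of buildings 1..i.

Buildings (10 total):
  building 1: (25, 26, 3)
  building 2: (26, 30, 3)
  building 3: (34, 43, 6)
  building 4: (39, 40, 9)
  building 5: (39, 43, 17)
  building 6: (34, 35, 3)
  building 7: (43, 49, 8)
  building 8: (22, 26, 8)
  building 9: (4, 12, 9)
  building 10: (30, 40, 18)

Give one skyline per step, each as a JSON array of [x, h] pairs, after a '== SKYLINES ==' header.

== SKYLINES ==
[[25,3],[26,0]]
[[25,3],[30,0]]
[[25,3],[30,0],[34,6],[43,0]]
[[25,3],[30,0],[34,6],[39,9],[40,6],[43,0]]
[[25,3],[30,0],[34,6],[39,17],[43,0]]
[[25,3],[30,0],[34,6],[39,17],[43,0]]
[[25,3],[30,0],[34,6],[39,17],[43,8],[49,0]]
[[22,8],[26,3],[30,0],[34,6],[39,17],[43,8],[49,0]]
[[4,9],[12,0],[22,8],[26,3],[30,0],[34,6],[39,17],[43,8],[49,0]]
[[4,9],[12,0],[22,8],[26,3],[30,18],[40,17],[43,8],[49,0]]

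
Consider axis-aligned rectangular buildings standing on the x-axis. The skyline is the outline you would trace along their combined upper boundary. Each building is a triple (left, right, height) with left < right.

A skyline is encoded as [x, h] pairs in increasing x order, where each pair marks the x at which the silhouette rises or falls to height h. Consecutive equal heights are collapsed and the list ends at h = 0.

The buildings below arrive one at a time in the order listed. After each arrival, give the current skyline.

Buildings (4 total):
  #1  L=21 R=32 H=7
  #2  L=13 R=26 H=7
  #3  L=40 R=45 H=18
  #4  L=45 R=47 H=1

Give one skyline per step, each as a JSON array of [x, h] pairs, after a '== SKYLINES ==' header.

== SKYLINES ==
[[21,7],[32,0]]
[[13,7],[32,0]]
[[13,7],[32,0],[40,18],[45,0]]
[[13,7],[32,0],[40,18],[45,1],[47,0]]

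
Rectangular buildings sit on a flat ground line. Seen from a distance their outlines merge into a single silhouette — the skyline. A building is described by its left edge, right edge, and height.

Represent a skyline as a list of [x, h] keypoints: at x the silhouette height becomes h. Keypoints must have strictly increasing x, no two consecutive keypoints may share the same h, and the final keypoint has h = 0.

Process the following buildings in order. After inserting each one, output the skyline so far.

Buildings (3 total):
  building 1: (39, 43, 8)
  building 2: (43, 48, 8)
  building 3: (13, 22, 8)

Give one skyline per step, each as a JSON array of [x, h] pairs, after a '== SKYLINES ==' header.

== SKYLINES ==
[[39,8],[43,0]]
[[39,8],[48,0]]
[[13,8],[22,0],[39,8],[48,0]]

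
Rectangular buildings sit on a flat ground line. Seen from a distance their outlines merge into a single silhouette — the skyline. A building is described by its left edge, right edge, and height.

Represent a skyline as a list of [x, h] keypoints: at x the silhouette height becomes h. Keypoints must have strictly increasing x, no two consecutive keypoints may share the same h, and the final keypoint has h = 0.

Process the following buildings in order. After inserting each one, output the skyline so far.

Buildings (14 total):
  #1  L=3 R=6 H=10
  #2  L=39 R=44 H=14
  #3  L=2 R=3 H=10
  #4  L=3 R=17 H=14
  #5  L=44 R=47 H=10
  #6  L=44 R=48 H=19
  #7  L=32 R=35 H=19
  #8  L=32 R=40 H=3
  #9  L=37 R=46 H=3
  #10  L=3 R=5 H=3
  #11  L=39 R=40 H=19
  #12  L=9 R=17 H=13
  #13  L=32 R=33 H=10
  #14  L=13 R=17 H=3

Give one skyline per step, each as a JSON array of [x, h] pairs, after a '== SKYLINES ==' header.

== SKYLINES ==
[[3,10],[6,0]]
[[3,10],[6,0],[39,14],[44,0]]
[[2,10],[6,0],[39,14],[44,0]]
[[2,10],[3,14],[17,0],[39,14],[44,0]]
[[2,10],[3,14],[17,0],[39,14],[44,10],[47,0]]
[[2,10],[3,14],[17,0],[39,14],[44,19],[48,0]]
[[2,10],[3,14],[17,0],[32,19],[35,0],[39,14],[44,19],[48,0]]
[[2,10],[3,14],[17,0],[32,19],[35,3],[39,14],[44,19],[48,0]]
[[2,10],[3,14],[17,0],[32,19],[35,3],[39,14],[44,19],[48,0]]
[[2,10],[3,14],[17,0],[32,19],[35,3],[39,14],[44,19],[48,0]]
[[2,10],[3,14],[17,0],[32,19],[35,3],[39,19],[40,14],[44,19],[48,0]]
[[2,10],[3,14],[17,0],[32,19],[35,3],[39,19],[40,14],[44,19],[48,0]]
[[2,10],[3,14],[17,0],[32,19],[35,3],[39,19],[40,14],[44,19],[48,0]]
[[2,10],[3,14],[17,0],[32,19],[35,3],[39,19],[40,14],[44,19],[48,0]]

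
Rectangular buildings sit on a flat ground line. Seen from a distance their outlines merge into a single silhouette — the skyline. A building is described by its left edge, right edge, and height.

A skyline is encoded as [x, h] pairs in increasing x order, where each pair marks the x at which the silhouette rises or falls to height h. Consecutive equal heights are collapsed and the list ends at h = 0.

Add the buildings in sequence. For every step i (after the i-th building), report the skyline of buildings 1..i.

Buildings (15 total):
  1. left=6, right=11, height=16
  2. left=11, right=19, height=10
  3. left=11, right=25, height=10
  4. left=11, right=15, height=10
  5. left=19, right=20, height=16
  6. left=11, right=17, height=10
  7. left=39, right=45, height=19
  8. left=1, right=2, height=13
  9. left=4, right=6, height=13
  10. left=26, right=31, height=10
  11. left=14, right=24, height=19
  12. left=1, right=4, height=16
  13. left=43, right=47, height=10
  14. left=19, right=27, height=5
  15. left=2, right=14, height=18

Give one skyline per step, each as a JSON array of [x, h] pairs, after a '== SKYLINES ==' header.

== SKYLINES ==
[[6,16],[11,0]]
[[6,16],[11,10],[19,0]]
[[6,16],[11,10],[25,0]]
[[6,16],[11,10],[25,0]]
[[6,16],[11,10],[19,16],[20,10],[25,0]]
[[6,16],[11,10],[19,16],[20,10],[25,0]]
[[6,16],[11,10],[19,16],[20,10],[25,0],[39,19],[45,0]]
[[1,13],[2,0],[6,16],[11,10],[19,16],[20,10],[25,0],[39,19],[45,0]]
[[1,13],[2,0],[4,13],[6,16],[11,10],[19,16],[20,10],[25,0],[39,19],[45,0]]
[[1,13],[2,0],[4,13],[6,16],[11,10],[19,16],[20,10],[25,0],[26,10],[31,0],[39,19],[45,0]]
[[1,13],[2,0],[4,13],[6,16],[11,10],[14,19],[24,10],[25,0],[26,10],[31,0],[39,19],[45,0]]
[[1,16],[4,13],[6,16],[11,10],[14,19],[24,10],[25,0],[26,10],[31,0],[39,19],[45,0]]
[[1,16],[4,13],[6,16],[11,10],[14,19],[24,10],[25,0],[26,10],[31,0],[39,19],[45,10],[47,0]]
[[1,16],[4,13],[6,16],[11,10],[14,19],[24,10],[25,5],[26,10],[31,0],[39,19],[45,10],[47,0]]
[[1,16],[2,18],[14,19],[24,10],[25,5],[26,10],[31,0],[39,19],[45,10],[47,0]]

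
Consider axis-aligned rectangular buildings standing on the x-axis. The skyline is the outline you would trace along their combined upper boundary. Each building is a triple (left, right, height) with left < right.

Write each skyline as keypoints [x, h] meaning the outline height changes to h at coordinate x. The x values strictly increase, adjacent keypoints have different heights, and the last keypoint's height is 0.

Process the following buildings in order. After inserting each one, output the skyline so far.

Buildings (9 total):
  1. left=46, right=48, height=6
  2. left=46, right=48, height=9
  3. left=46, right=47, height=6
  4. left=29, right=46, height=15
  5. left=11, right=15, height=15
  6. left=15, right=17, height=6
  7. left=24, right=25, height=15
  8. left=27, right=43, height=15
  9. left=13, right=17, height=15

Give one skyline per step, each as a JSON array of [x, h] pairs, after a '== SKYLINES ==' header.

== SKYLINES ==
[[46,6],[48,0]]
[[46,9],[48,0]]
[[46,9],[48,0]]
[[29,15],[46,9],[48,0]]
[[11,15],[15,0],[29,15],[46,9],[48,0]]
[[11,15],[15,6],[17,0],[29,15],[46,9],[48,0]]
[[11,15],[15,6],[17,0],[24,15],[25,0],[29,15],[46,9],[48,0]]
[[11,15],[15,6],[17,0],[24,15],[25,0],[27,15],[46,9],[48,0]]
[[11,15],[17,0],[24,15],[25,0],[27,15],[46,9],[48,0]]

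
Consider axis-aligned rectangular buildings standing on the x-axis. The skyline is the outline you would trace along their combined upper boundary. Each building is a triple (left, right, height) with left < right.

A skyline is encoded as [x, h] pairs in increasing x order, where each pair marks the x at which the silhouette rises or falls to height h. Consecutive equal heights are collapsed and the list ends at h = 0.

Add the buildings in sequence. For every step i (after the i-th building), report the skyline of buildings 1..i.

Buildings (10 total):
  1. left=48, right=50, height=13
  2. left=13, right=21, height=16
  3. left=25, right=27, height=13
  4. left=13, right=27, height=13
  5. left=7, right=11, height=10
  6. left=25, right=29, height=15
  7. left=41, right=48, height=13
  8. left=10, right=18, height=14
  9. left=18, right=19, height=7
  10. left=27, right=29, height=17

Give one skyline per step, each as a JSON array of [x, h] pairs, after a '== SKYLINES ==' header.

== SKYLINES ==
[[48,13],[50,0]]
[[13,16],[21,0],[48,13],[50,0]]
[[13,16],[21,0],[25,13],[27,0],[48,13],[50,0]]
[[13,16],[21,13],[27,0],[48,13],[50,0]]
[[7,10],[11,0],[13,16],[21,13],[27,0],[48,13],[50,0]]
[[7,10],[11,0],[13,16],[21,13],[25,15],[29,0],[48,13],[50,0]]
[[7,10],[11,0],[13,16],[21,13],[25,15],[29,0],[41,13],[50,0]]
[[7,10],[10,14],[13,16],[21,13],[25,15],[29,0],[41,13],[50,0]]
[[7,10],[10,14],[13,16],[21,13],[25,15],[29,0],[41,13],[50,0]]
[[7,10],[10,14],[13,16],[21,13],[25,15],[27,17],[29,0],[41,13],[50,0]]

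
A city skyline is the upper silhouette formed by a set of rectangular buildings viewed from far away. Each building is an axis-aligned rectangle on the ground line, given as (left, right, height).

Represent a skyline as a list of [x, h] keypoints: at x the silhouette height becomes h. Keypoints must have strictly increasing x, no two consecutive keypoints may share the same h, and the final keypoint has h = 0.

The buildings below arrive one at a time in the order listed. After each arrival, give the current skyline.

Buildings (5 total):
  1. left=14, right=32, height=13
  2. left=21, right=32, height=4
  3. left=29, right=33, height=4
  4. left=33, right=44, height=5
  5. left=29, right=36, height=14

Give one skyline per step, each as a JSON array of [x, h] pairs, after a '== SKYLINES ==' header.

== SKYLINES ==
[[14,13],[32,0]]
[[14,13],[32,0]]
[[14,13],[32,4],[33,0]]
[[14,13],[32,4],[33,5],[44,0]]
[[14,13],[29,14],[36,5],[44,0]]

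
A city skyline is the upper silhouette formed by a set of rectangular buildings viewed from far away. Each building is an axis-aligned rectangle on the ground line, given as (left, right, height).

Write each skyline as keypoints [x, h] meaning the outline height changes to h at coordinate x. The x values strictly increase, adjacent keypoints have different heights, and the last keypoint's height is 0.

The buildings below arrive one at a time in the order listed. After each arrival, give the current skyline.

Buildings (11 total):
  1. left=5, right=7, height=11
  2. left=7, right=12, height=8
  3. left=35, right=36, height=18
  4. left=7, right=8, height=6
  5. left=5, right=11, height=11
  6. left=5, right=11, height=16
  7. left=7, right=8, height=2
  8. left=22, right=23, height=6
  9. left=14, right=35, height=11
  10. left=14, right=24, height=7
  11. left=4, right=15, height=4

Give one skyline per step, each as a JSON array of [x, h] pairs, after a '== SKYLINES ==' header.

== SKYLINES ==
[[5,11],[7,0]]
[[5,11],[7,8],[12,0]]
[[5,11],[7,8],[12,0],[35,18],[36,0]]
[[5,11],[7,8],[12,0],[35,18],[36,0]]
[[5,11],[11,8],[12,0],[35,18],[36,0]]
[[5,16],[11,8],[12,0],[35,18],[36,0]]
[[5,16],[11,8],[12,0],[35,18],[36,0]]
[[5,16],[11,8],[12,0],[22,6],[23,0],[35,18],[36,0]]
[[5,16],[11,8],[12,0],[14,11],[35,18],[36,0]]
[[5,16],[11,8],[12,0],[14,11],[35,18],[36,0]]
[[4,4],[5,16],[11,8],[12,4],[14,11],[35,18],[36,0]]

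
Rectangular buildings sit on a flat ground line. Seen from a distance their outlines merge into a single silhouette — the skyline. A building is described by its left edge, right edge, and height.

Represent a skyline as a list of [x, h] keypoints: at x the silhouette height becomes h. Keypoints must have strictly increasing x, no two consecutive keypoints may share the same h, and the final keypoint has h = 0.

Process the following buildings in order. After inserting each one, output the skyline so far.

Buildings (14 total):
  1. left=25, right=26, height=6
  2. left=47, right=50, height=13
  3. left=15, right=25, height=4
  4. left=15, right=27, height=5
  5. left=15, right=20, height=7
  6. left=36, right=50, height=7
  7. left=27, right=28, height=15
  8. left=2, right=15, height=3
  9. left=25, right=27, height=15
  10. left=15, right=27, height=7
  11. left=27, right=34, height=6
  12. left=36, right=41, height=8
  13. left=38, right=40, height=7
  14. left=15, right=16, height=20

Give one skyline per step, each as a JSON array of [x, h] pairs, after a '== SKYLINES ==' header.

== SKYLINES ==
[[25,6],[26,0]]
[[25,6],[26,0],[47,13],[50,0]]
[[15,4],[25,6],[26,0],[47,13],[50,0]]
[[15,5],[25,6],[26,5],[27,0],[47,13],[50,0]]
[[15,7],[20,5],[25,6],[26,5],[27,0],[47,13],[50,0]]
[[15,7],[20,5],[25,6],[26,5],[27,0],[36,7],[47,13],[50,0]]
[[15,7],[20,5],[25,6],[26,5],[27,15],[28,0],[36,7],[47,13],[50,0]]
[[2,3],[15,7],[20,5],[25,6],[26,5],[27,15],[28,0],[36,7],[47,13],[50,0]]
[[2,3],[15,7],[20,5],[25,15],[28,0],[36,7],[47,13],[50,0]]
[[2,3],[15,7],[25,15],[28,0],[36,7],[47,13],[50,0]]
[[2,3],[15,7],[25,15],[28,6],[34,0],[36,7],[47,13],[50,0]]
[[2,3],[15,7],[25,15],[28,6],[34,0],[36,8],[41,7],[47,13],[50,0]]
[[2,3],[15,7],[25,15],[28,6],[34,0],[36,8],[41,7],[47,13],[50,0]]
[[2,3],[15,20],[16,7],[25,15],[28,6],[34,0],[36,8],[41,7],[47,13],[50,0]]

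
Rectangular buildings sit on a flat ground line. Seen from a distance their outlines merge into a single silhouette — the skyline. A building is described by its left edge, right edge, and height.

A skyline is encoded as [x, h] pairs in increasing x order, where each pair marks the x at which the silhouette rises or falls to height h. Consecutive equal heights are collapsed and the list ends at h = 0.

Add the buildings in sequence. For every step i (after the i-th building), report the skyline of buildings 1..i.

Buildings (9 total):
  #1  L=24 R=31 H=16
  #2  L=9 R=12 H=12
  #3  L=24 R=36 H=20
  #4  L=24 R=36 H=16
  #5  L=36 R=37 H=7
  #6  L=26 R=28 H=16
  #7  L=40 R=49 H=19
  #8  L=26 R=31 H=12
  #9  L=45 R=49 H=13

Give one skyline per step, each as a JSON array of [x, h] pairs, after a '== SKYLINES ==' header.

== SKYLINES ==
[[24,16],[31,0]]
[[9,12],[12,0],[24,16],[31,0]]
[[9,12],[12,0],[24,20],[36,0]]
[[9,12],[12,0],[24,20],[36,0]]
[[9,12],[12,0],[24,20],[36,7],[37,0]]
[[9,12],[12,0],[24,20],[36,7],[37,0]]
[[9,12],[12,0],[24,20],[36,7],[37,0],[40,19],[49,0]]
[[9,12],[12,0],[24,20],[36,7],[37,0],[40,19],[49,0]]
[[9,12],[12,0],[24,20],[36,7],[37,0],[40,19],[49,0]]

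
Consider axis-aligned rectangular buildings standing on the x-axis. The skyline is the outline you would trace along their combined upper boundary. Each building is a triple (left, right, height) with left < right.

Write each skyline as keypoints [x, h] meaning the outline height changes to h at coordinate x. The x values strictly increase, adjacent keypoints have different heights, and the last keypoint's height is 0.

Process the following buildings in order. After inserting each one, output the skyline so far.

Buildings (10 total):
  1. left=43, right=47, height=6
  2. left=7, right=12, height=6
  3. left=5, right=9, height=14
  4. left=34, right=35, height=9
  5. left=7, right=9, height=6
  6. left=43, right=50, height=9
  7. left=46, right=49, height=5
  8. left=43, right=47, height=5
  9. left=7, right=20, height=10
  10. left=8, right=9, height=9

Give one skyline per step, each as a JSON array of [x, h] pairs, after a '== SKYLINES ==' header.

== SKYLINES ==
[[43,6],[47,0]]
[[7,6],[12,0],[43,6],[47,0]]
[[5,14],[9,6],[12,0],[43,6],[47,0]]
[[5,14],[9,6],[12,0],[34,9],[35,0],[43,6],[47,0]]
[[5,14],[9,6],[12,0],[34,9],[35,0],[43,6],[47,0]]
[[5,14],[9,6],[12,0],[34,9],[35,0],[43,9],[50,0]]
[[5,14],[9,6],[12,0],[34,9],[35,0],[43,9],[50,0]]
[[5,14],[9,6],[12,0],[34,9],[35,0],[43,9],[50,0]]
[[5,14],[9,10],[20,0],[34,9],[35,0],[43,9],[50,0]]
[[5,14],[9,10],[20,0],[34,9],[35,0],[43,9],[50,0]]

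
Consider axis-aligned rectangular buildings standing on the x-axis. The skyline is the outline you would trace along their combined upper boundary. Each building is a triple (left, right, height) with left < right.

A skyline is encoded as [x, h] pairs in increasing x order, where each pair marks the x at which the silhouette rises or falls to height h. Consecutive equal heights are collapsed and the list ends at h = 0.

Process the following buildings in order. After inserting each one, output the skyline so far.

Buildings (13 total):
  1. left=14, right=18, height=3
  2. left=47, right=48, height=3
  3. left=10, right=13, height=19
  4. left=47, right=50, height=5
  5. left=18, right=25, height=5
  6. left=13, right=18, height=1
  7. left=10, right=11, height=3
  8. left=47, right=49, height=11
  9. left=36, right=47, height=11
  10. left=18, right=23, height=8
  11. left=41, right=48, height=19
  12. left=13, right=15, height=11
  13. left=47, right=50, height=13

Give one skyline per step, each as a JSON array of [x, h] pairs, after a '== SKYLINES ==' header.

== SKYLINES ==
[[14,3],[18,0]]
[[14,3],[18,0],[47,3],[48,0]]
[[10,19],[13,0],[14,3],[18,0],[47,3],[48,0]]
[[10,19],[13,0],[14,3],[18,0],[47,5],[50,0]]
[[10,19],[13,0],[14,3],[18,5],[25,0],[47,5],[50,0]]
[[10,19],[13,1],[14,3],[18,5],[25,0],[47,5],[50,0]]
[[10,19],[13,1],[14,3],[18,5],[25,0],[47,5],[50,0]]
[[10,19],[13,1],[14,3],[18,5],[25,0],[47,11],[49,5],[50,0]]
[[10,19],[13,1],[14,3],[18,5],[25,0],[36,11],[49,5],[50,0]]
[[10,19],[13,1],[14,3],[18,8],[23,5],[25,0],[36,11],[49,5],[50,0]]
[[10,19],[13,1],[14,3],[18,8],[23,5],[25,0],[36,11],[41,19],[48,11],[49,5],[50,0]]
[[10,19],[13,11],[15,3],[18,8],[23,5],[25,0],[36,11],[41,19],[48,11],[49,5],[50,0]]
[[10,19],[13,11],[15,3],[18,8],[23,5],[25,0],[36,11],[41,19],[48,13],[50,0]]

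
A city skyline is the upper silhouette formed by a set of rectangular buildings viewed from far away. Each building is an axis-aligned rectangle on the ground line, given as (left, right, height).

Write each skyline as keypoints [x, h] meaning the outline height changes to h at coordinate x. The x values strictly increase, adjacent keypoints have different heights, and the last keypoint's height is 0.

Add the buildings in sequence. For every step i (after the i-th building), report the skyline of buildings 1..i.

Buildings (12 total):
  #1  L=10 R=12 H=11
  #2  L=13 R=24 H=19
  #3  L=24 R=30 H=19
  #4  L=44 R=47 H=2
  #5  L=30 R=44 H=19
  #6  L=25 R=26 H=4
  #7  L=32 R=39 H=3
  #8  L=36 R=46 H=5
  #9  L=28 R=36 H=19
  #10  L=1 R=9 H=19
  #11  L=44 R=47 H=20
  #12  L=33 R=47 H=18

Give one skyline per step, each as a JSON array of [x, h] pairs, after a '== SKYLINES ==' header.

== SKYLINES ==
[[10,11],[12,0]]
[[10,11],[12,0],[13,19],[24,0]]
[[10,11],[12,0],[13,19],[30,0]]
[[10,11],[12,0],[13,19],[30,0],[44,2],[47,0]]
[[10,11],[12,0],[13,19],[44,2],[47,0]]
[[10,11],[12,0],[13,19],[44,2],[47,0]]
[[10,11],[12,0],[13,19],[44,2],[47,0]]
[[10,11],[12,0],[13,19],[44,5],[46,2],[47,0]]
[[10,11],[12,0],[13,19],[44,5],[46,2],[47,0]]
[[1,19],[9,0],[10,11],[12,0],[13,19],[44,5],[46,2],[47,0]]
[[1,19],[9,0],[10,11],[12,0],[13,19],[44,20],[47,0]]
[[1,19],[9,0],[10,11],[12,0],[13,19],[44,20],[47,0]]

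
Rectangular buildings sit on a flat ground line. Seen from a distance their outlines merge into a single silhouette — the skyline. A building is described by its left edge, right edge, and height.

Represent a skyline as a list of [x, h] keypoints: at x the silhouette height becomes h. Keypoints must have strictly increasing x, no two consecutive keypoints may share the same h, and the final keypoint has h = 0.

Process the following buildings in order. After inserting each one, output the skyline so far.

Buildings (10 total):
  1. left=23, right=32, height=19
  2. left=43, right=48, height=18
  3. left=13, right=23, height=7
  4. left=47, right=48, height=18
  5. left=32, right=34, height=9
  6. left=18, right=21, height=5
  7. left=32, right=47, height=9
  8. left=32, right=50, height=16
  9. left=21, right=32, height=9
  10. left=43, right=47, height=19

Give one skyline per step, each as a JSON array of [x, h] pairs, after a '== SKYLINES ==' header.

== SKYLINES ==
[[23,19],[32,0]]
[[23,19],[32,0],[43,18],[48,0]]
[[13,7],[23,19],[32,0],[43,18],[48,0]]
[[13,7],[23,19],[32,0],[43,18],[48,0]]
[[13,7],[23,19],[32,9],[34,0],[43,18],[48,0]]
[[13,7],[23,19],[32,9],[34,0],[43,18],[48,0]]
[[13,7],[23,19],[32,9],[43,18],[48,0]]
[[13,7],[23,19],[32,16],[43,18],[48,16],[50,0]]
[[13,7],[21,9],[23,19],[32,16],[43,18],[48,16],[50,0]]
[[13,7],[21,9],[23,19],[32,16],[43,19],[47,18],[48,16],[50,0]]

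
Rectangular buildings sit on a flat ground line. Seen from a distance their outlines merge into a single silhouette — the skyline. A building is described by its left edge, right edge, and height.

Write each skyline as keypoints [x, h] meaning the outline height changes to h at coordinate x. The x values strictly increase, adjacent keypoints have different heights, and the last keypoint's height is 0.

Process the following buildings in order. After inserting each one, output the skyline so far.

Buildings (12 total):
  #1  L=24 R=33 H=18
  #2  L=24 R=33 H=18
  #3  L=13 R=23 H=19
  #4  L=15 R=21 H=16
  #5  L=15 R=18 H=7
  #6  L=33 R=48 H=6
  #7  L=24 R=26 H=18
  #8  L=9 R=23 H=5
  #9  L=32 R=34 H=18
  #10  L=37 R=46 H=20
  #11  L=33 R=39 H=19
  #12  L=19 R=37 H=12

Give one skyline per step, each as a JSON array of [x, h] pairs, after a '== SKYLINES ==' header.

== SKYLINES ==
[[24,18],[33,0]]
[[24,18],[33,0]]
[[13,19],[23,0],[24,18],[33,0]]
[[13,19],[23,0],[24,18],[33,0]]
[[13,19],[23,0],[24,18],[33,0]]
[[13,19],[23,0],[24,18],[33,6],[48,0]]
[[13,19],[23,0],[24,18],[33,6],[48,0]]
[[9,5],[13,19],[23,0],[24,18],[33,6],[48,0]]
[[9,5],[13,19],[23,0],[24,18],[34,6],[48,0]]
[[9,5],[13,19],[23,0],[24,18],[34,6],[37,20],[46,6],[48,0]]
[[9,5],[13,19],[23,0],[24,18],[33,19],[37,20],[46,6],[48,0]]
[[9,5],[13,19],[23,12],[24,18],[33,19],[37,20],[46,6],[48,0]]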